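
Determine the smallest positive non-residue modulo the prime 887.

5

(2/887) = +1, so 2 is a residue.
(3/887) = +1, so 3 is a residue.
(4/887) = +1, so 4 is a residue.
(5/887) = −1, so 5 is the smallest positive non-residue mod 887.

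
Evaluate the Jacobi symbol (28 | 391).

Pull out 2^2: since 391 ≡ 7 (mod 8), (2/391) = +1, so (2/391)^2 = +1.
Reciprocity: 7 ≡ 3 and 391 ≡ 3 (mod 4), so (7/391) = −(391/7).
Reduce top mod 7: now compute (6/7).
Pull out 2: since 7 ≡ 7 (mod 8), (2/7) = +1.
Reciprocity: 3 ≡ 3 and 7 ≡ 3 (mod 4), so (3/7) = −(7/3).
Reduce top mod 3: now compute (1/3).
Reached (1/3) = 1. Collecting the sign flips along the way, the symbol is +1.

1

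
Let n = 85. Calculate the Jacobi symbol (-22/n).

First reduce: -22 ≡ 63 (mod 85).
Reciprocity: 63 ≡ 3 and 85 ≡ 1 (mod 4), so (63/85) = +(85/63).
Reduce top mod 63: now compute (22/63).
Pull out 2: since 63 ≡ 7 (mod 8), (2/63) = +1.
Reciprocity: 11 ≡ 3 and 63 ≡ 3 (mod 4), so (11/63) = −(63/11).
Reduce top mod 11: now compute (8/11).
Pull out 2^3: since 11 ≡ 3 (mod 8), (2/11) = -1, so (2/11)^3 = -1.
Reached (1/11) = 1. Collecting the sign flips along the way, the symbol is +1.

1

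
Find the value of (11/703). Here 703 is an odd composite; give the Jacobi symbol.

Reciprocity: 11 ≡ 3 and 703 ≡ 3 (mod 4), so (11/703) = −(703/11).
Reduce top mod 11: now compute (10/11).
Pull out 2: since 11 ≡ 3 (mod 8), (2/11) = -1.
Reciprocity: 5 ≡ 1 and 11 ≡ 3 (mod 4), so (5/11) = +(11/5).
Reduce top mod 5: now compute (1/5).
Reached (1/5) = 1. Collecting the sign flips along the way, the symbol is +1.

1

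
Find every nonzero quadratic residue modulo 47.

1, 2, 3, 4, 6, 7, 8, 9, 12, 14, 16, 17, 18, 21, 24, 25, 27, 28, 32, 34, 36, 37, 42

Square k = 1,…,23 (k and 47−k give the same square):
1²=1, 2²=4, 3²=9, 4²=16, 5²=25, 6²=36, 7²≡2, 8²≡17, 9²≡34, 10²≡6, 11²≡27, 12²≡3, 13²≡28, 14²≡8, 15²≡37, 16²≡21, 17²≡7, 18²≡42, 19²≡32, 20²≡24, 21²≡18, 22²≡14, 23²≡12 (mod 47).
So the quadratic residues mod 47 are {1, 2, 3, 4, 6, 7, 8, 9, 12, 14, 16, 17, 18, 21, 24, 25, 27, 28, 32, 34, 36, 37, 42}.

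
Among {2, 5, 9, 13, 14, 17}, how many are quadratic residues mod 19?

3

(2/19) = -1 → non-residue.
(5/19) = +1 → QR.
(9/19) = +1 → QR.
(13/19) = -1 → non-residue.
(14/19) = -1 → non-residue.
(17/19) = +1 → QR.
Total quadratic residues among the 6: 3.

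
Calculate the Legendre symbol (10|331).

Euler's criterion: (10/331) ≡ 10^165 (mod 331).
10^2 ≡ 100 (mod 331)
10^4 ≡ 70 (mod 331)
10^8 ≡ 266 (mod 331)
10^16 ≡ 253 (mod 331)
10^32 ≡ 126 (mod 331)
10^64 ≡ 319 (mod 331)
10^128 ≡ 144 (mod 331)
10^165 = 10^(128+32+4+1) ≡ 330 (mod 331).
Result is 330 ≡ −1, so (10/331) = −1.

-1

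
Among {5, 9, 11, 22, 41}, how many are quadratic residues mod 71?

2

(5/71) = +1 → QR.
(9/71) = +1 → QR.
(11/71) = -1 → non-residue.
(22/71) = -1 → non-residue.
(41/71) = -1 → non-residue.
Total quadratic residues among the 5: 2.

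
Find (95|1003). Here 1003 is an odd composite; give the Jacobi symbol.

Reciprocity: 95 ≡ 3 and 1003 ≡ 3 (mod 4), so (95/1003) = −(1003/95).
Reduce top mod 95: now compute (53/95).
Reciprocity: 53 ≡ 1 and 95 ≡ 3 (mod 4), so (53/95) = +(95/53).
Reduce top mod 53: now compute (42/53).
Pull out 2: since 53 ≡ 5 (mod 8), (2/53) = -1.
Reciprocity: 21 ≡ 1 and 53 ≡ 1 (mod 4), so (21/53) = +(53/21).
Reduce top mod 21: now compute (11/21).
Reciprocity: 11 ≡ 3 and 21 ≡ 1 (mod 4), so (11/21) = +(21/11).
Reduce top mod 11: now compute (10/11).
Pull out 2: since 11 ≡ 3 (mod 8), (2/11) = -1.
Reciprocity: 5 ≡ 1 and 11 ≡ 3 (mod 4), so (5/11) = +(11/5).
Reduce top mod 5: now compute (1/5).
Reached (1/5) = 1. Collecting the sign flips along the way, the symbol is -1.

-1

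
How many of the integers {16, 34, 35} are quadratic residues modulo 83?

(16/83) = +1 → QR.
(34/83) = -1 → non-residue.
(35/83) = -1 → non-residue.
Total quadratic residues among the 3: 1.

1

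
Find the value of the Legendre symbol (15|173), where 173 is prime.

Euler's criterion: (15/173) ≡ 15^86 (mod 173).
15^2 ≡ 52 (mod 173)
15^4 ≡ 109 (mod 173)
15^8 ≡ 117 (mod 173)
15^16 ≡ 22 (mod 173)
15^32 ≡ 138 (mod 173)
15^64 ≡ 14 (mod 173)
15^86 = 15^(64+16+4+2) ≡ 1 (mod 173).
Result is 1, so (15/173) = 1.

1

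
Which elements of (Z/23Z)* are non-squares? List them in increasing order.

5, 7, 10, 11, 14, 15, 17, 19, 20, 21, 22

Square k = 1,…,11 (k and 23−k give the same square):
1²=1, 2²=4, 3²=9, 4²=16, 5²≡2, 6²≡13, 7²≡3, 8²≡18, 9²≡12, 10²≡8, 11²≡6 (mod 23).
The residues are {1, 2, 3, 4, 6, 8, 9, 12, 13, 16, 18}; the non-residues are the remaining 11 nonzero classes.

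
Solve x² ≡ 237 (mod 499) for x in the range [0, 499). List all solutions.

82, 417

Since 499 ≡ 3 (mod 4), a square root of 237 is 237^((499+1)/4) = 237^125 mod 499.
Repeated squaring: 237^2≡281, 237^4≡119, 237^8≡189, 237^16≡292, 237^32≡434, 237^64≡233 (mod 499).
237^125 = 237^(64+32+16+8+4+1) ≡ 82 (mod 499).
Check: 82² = 6724 ≡ 237 (mod 499). The two roots are 82 and 417.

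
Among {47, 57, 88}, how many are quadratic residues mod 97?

(47/97) = +1 → QR.
(57/97) = -1 → non-residue.
(88/97) = +1 → QR.
Total quadratic residues among the 3: 2.

2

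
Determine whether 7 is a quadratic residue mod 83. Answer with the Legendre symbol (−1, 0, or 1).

Reciprocity: 7 ≡ 3 and 83 ≡ 3 (mod 4), so (7/83) = −(83/7).
Reduce top mod 7: now compute (6/7).
Pull out 2: since 7 ≡ 7 (mod 8), (2/7) = +1.
Reciprocity: 3 ≡ 3 and 7 ≡ 3 (mod 4), so (3/7) = −(7/3).
Reduce top mod 3: now compute (1/3).
Reached (1/3) = 1. Collecting the sign flips along the way, the symbol is +1.

1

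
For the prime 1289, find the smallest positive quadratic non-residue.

(2/1289) = +1, so 2 is a residue.
(3/1289) = −1, so 3 is the smallest positive non-residue mod 1289.

3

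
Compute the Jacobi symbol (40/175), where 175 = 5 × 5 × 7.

Pull out 2^3: since 175 ≡ 7 (mod 8), (2/175) = +1, so (2/175)^3 = +1.
Reciprocity: 5 ≡ 1 and 175 ≡ 3 (mod 4), so (5/175) = +(175/5).
Reduce top mod 5: now compute (0/5).
Top reduces to 0: gcd > 1, so the symbol is 0.

0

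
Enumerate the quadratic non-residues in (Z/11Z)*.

Square k = 1,…,5 (k and 11−k give the same square):
1²=1, 2²=4, 3²=9, 4²≡5, 5²≡3 (mod 11).
The residues are {1, 3, 4, 5, 9}; the non-residues are the remaining 5 nonzero classes.

2 6 7 8 10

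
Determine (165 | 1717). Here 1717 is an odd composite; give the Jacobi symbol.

-1

Reciprocity: 165 ≡ 1 and 1717 ≡ 1 (mod 4), so (165/1717) = +(1717/165).
Reduce top mod 165: now compute (67/165).
Reciprocity: 67 ≡ 3 and 165 ≡ 1 (mod 4), so (67/165) = +(165/67).
Reduce top mod 67: now compute (31/67).
Reciprocity: 31 ≡ 3 and 67 ≡ 3 (mod 4), so (31/67) = −(67/31).
Reduce top mod 31: now compute (5/31).
Reciprocity: 5 ≡ 1 and 31 ≡ 3 (mod 4), so (5/31) = +(31/5).
Reduce top mod 5: now compute (1/5).
Reached (1/5) = 1. Collecting the sign flips along the way, the symbol is -1.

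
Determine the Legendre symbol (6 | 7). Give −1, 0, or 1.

Pull out 2: since 7 ≡ 7 (mod 8), (2/7) = +1.
Reciprocity: 3 ≡ 3 and 7 ≡ 3 (mod 4), so (3/7) = −(7/3).
Reduce top mod 3: now compute (1/3).
Reached (1/3) = 1. Collecting the sign flips along the way, the symbol is -1.

-1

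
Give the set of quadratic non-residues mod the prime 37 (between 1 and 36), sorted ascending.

Square k = 1,…,18 (k and 37−k give the same square):
1²=1, 2²=4, 3²=9, 4²=16, 5²=25, 6²=36, 7²≡12, 8²≡27, 9²≡7, 10²≡26, 11²≡10, 12²≡33, 13²≡21, 14²≡11, 15²≡3, 16²≡34, 17²≡30, 18²≡28 (mod 37).
The residues are {1, 3, 4, 7, 9, 10, 11, 12, 16, 21, 25, 26, 27, 28, 30, 33, 34, 36}; the non-residues are the remaining 18 nonzero classes.

2, 5, 6, 8, 13, 14, 15, 17, 18, 19, 20, 22, 23, 24, 29, 31, 32, 35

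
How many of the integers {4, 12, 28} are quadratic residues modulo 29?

2

(4/29) = +1 → QR.
(12/29) = -1 → non-residue.
(28/29) = +1 → QR.
Total quadratic residues among the 3: 2.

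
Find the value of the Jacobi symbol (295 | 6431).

0

Reciprocity: 295 ≡ 3 and 6431 ≡ 3 (mod 4), so (295/6431) = −(6431/295).
Reduce top mod 295: now compute (236/295).
Pull out 2^2: since 295 ≡ 7 (mod 8), (2/295) = +1, so (2/295)^2 = +1.
Reciprocity: 59 ≡ 3 and 295 ≡ 3 (mod 4), so (59/295) = −(295/59).
Reduce top mod 59: now compute (0/59).
Top reduces to 0: gcd > 1, so the symbol is 0.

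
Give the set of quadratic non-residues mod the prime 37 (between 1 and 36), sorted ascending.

Square k = 1,…,18 (k and 37−k give the same square):
1²=1, 2²=4, 3²=9, 4²=16, 5²=25, 6²=36, 7²≡12, 8²≡27, 9²≡7, 10²≡26, 11²≡10, 12²≡33, 13²≡21, 14²≡11, 15²≡3, 16²≡34, 17²≡30, 18²≡28 (mod 37).
The residues are {1, 3, 4, 7, 9, 10, 11, 12, 16, 21, 25, 26, 27, 28, 30, 33, 34, 36}; the non-residues are the remaining 18 nonzero classes.

2,5,6,8,13,14,15,17,18,19,20,22,23,24,29,31,32,35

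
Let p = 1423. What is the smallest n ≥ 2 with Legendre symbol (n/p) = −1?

(2/1423) = +1, so 2 is a residue.
(3/1423) = −1, so 3 is the smallest positive non-residue mod 1423.

3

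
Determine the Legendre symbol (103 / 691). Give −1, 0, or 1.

Reciprocity: 103 ≡ 3 and 691 ≡ 3 (mod 4), so (103/691) = −(691/103).
Reduce top mod 103: now compute (73/103).
Reciprocity: 73 ≡ 1 and 103 ≡ 3 (mod 4), so (73/103) = +(103/73).
Reduce top mod 73: now compute (30/73).
Pull out 2: since 73 ≡ 1 (mod 8), (2/73) = +1.
Reciprocity: 15 ≡ 3 and 73 ≡ 1 (mod 4), so (15/73) = +(73/15).
Reduce top mod 15: now compute (13/15).
Reciprocity: 13 ≡ 1 and 15 ≡ 3 (mod 4), so (13/15) = +(15/13).
Reduce top mod 13: now compute (2/13).
Pull out 2: since 13 ≡ 5 (mod 8), (2/13) = -1.
Reached (1/13) = 1. Collecting the sign flips along the way, the symbol is +1.

1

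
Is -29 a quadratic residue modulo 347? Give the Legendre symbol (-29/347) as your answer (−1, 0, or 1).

-1

Euler's criterion: (-29/347) ≡ 318^173 (mod 347).
318^2 ≡ 147 (mod 347)
318^4 ≡ 95 (mod 347)
318^8 ≡ 3 (mod 347)
318^16 ≡ 9 (mod 347)
318^32 ≡ 81 (mod 347)
318^64 ≡ 315 (mod 347)
318^128 ≡ 330 (mod 347)
318^173 = 318^(128+32+8+4+1) ≡ 346 (mod 347).
Result is 346 ≡ −1, so (-29/347) = −1.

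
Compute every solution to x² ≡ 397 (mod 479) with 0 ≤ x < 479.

212, 267

Since 479 ≡ 3 (mod 4), a square root of 397 is 397^((479+1)/4) = 397^120 mod 479.
Repeated squaring: 397^2≡18, 397^4≡324, 397^8≡75, 397^16≡356, 397^32≡280, 397^64≡323 (mod 479).
397^120 = 397^(64+32+16+8) ≡ 267 (mod 479).
Check: 267² = 71289 ≡ 397 (mod 479). The two roots are 212 and 267.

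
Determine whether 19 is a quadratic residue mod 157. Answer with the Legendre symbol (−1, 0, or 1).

1

Euler's criterion: (19/157) ≡ 19^78 (mod 157).
19^2 ≡ 47 (mod 157)
19^4 ≡ 11 (mod 157)
19^8 ≡ 121 (mod 157)
19^16 ≡ 40 (mod 157)
19^32 ≡ 30 (mod 157)
19^64 ≡ 115 (mod 157)
19^78 = 19^(64+8+4+2) ≡ 1 (mod 157).
Result is 1, so (19/157) = 1.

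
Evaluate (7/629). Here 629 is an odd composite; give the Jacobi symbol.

-1

Reciprocity: 7 ≡ 3 and 629 ≡ 1 (mod 4), so (7/629) = +(629/7).
Reduce top mod 7: now compute (6/7).
Pull out 2: since 7 ≡ 7 (mod 8), (2/7) = +1.
Reciprocity: 3 ≡ 3 and 7 ≡ 3 (mod 4), so (3/7) = −(7/3).
Reduce top mod 3: now compute (1/3).
Reached (1/3) = 1. Collecting the sign flips along the way, the symbol is -1.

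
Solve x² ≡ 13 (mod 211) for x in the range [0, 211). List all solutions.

Since 211 ≡ 3 (mod 4), a square root of 13 is 13^((211+1)/4) = 13^53 mod 211.
Repeated squaring: 13^2≡169, 13^4≡76, 13^8≡79, 13^16≡122, 13^32≡114 (mod 211).
13^53 = 13^(32+16+4+1) ≡ 151 (mod 211).
Check: 151² = 22801 ≡ 13 (mod 211). The two roots are 60 and 151.

60, 151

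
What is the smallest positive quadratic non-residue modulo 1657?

(2/1657) = +1, so 2 is a residue.
(3/1657) = +1, so 3 is a residue.
(4/1657) = +1, so 4 is a residue.
(5/1657) = −1, so 5 is the smallest positive non-residue mod 1657.

5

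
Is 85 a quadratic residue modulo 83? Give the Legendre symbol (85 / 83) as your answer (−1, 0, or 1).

First reduce: 85 ≡ 2 (mod 83).
Pull out 2: since 83 ≡ 3 (mod 8), (2/83) = -1.
Reached (1/83) = 1. Collecting the sign flips along the way, the symbol is -1.

-1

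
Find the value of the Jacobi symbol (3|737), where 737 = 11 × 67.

Reciprocity: 3 ≡ 3 and 737 ≡ 1 (mod 4), so (3/737) = +(737/3).
Reduce top mod 3: now compute (2/3).
Pull out 2: since 3 ≡ 3 (mod 8), (2/3) = -1.
Reached (1/3) = 1. Collecting the sign flips along the way, the symbol is -1.

-1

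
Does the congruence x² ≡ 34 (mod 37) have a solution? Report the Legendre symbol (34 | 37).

1

Pull out 2: since 37 ≡ 5 (mod 8), (2/37) = -1.
Reciprocity: 17 ≡ 1 and 37 ≡ 1 (mod 4), so (17/37) = +(37/17).
Reduce top mod 17: now compute (3/17).
Reciprocity: 3 ≡ 3 and 17 ≡ 1 (mod 4), so (3/17) = +(17/3).
Reduce top mod 3: now compute (2/3).
Pull out 2: since 3 ≡ 3 (mod 8), (2/3) = -1.
Reached (1/3) = 1. Collecting the sign flips along the way, the symbol is +1.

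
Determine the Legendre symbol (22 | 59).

1

Euler's criterion: (22/59) ≡ 22^29 (mod 59).
22^2 ≡ 12 (mod 59)
22^4 ≡ 26 (mod 59)
22^8 ≡ 27 (mod 59)
22^16 ≡ 21 (mod 59)
22^29 = 22^(16+8+4+1) ≡ 1 (mod 59).
Result is 1, so (22/59) = 1.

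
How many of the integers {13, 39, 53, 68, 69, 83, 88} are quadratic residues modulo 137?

4

(13/137) = -1 → non-residue.
(39/137) = +1 → QR.
(53/137) = -1 → non-residue.
(68/137) = +1 → QR.
(69/137) = +1 → QR.
(83/137) = -1 → non-residue.
(88/137) = +1 → QR.
Total quadratic residues among the 7: 4.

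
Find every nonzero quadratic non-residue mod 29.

Square k = 1,…,14 (k and 29−k give the same square):
1²=1, 2²=4, 3²=9, 4²=16, 5²=25, 6²≡7, 7²≡20, 8²≡6, 9²≡23, 10²≡13, 11²≡5, 12²≡28, 13²≡24, 14²≡22 (mod 29).
The residues are {1, 4, 5, 6, 7, 9, 13, 16, 20, 22, 23, 24, 25, 28}; the non-residues are the remaining 14 nonzero classes.

2,3,8,10,11,12,14,15,17,18,19,21,26,27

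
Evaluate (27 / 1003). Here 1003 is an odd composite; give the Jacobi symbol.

Reciprocity: 27 ≡ 3 and 1003 ≡ 3 (mod 4), so (27/1003) = −(1003/27).
Reduce top mod 27: now compute (4/27).
Pull out 2^2: since 27 ≡ 3 (mod 8), (2/27) = -1, so (2/27)^2 = +1.
Reached (1/27) = 1. Collecting the sign flips along the way, the symbol is -1.

-1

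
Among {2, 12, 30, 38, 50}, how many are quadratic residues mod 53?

(2/53) = -1 → non-residue.
(12/53) = -1 → non-residue.
(30/53) = -1 → non-residue.
(38/53) = +1 → QR.
(50/53) = -1 → non-residue.
Total quadratic residues among the 5: 1.

1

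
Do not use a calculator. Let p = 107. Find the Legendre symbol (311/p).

Euler's criterion: (311/107) ≡ 97^53 (mod 107).
97^2 ≡ 100 (mod 107)
97^4 ≡ 49 (mod 107)
97^8 ≡ 47 (mod 107)
97^16 ≡ 69 (mod 107)
97^32 ≡ 53 (mod 107)
97^53 = 97^(32+16+4+1) ≡ 106 (mod 107).
Result is 106 ≡ −1, so (311/107) = −1.

-1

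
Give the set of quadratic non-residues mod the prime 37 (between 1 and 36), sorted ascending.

Square k = 1,…,18 (k and 37−k give the same square):
1²=1, 2²=4, 3²=9, 4²=16, 5²=25, 6²=36, 7²≡12, 8²≡27, 9²≡7, 10²≡26, 11²≡10, 12²≡33, 13²≡21, 14²≡11, 15²≡3, 16²≡34, 17²≡30, 18²≡28 (mod 37).
The residues are {1, 3, 4, 7, 9, 10, 11, 12, 16, 21, 25, 26, 27, 28, 30, 33, 34, 36}; the non-residues are the remaining 18 nonzero classes.

2 5 6 8 13 14 15 17 18 19 20 22 23 24 29 31 32 35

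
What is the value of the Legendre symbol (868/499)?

-1

Euler's criterion: (868/499) ≡ 369^249 (mod 499).
369^2 ≡ 433 (mod 499)
369^4 ≡ 364 (mod 499)
369^8 ≡ 261 (mod 499)
369^16 ≡ 257 (mod 499)
369^32 ≡ 181 (mod 499)
369^64 ≡ 326 (mod 499)
369^128 ≡ 488 (mod 499)
369^249 = 369^(128+64+32+16+8+1) ≡ 498 (mod 499).
Result is 498 ≡ −1, so (868/499) = −1.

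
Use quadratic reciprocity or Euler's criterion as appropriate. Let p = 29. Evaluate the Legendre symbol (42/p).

First reduce: 42 ≡ 13 (mod 29).
Reciprocity: 13 ≡ 1 and 29 ≡ 1 (mod 4), so (13/29) = +(29/13).
Reduce top mod 13: now compute (3/13).
Reciprocity: 3 ≡ 3 and 13 ≡ 1 (mod 4), so (3/13) = +(13/3).
Reduce top mod 3: now compute (1/3).
Reached (1/3) = 1. Collecting the sign flips along the way, the symbol is +1.

1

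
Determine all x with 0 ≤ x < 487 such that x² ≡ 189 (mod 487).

Since 487 ≡ 3 (mod 4), a square root of 189 is 189^((487+1)/4) = 189^122 mod 487.
Repeated squaring: 189^2≡170, 189^4≡167, 189^8≡130, 189^16≡342, 189^32≡84, 189^64≡238 (mod 487).
189^122 = 189^(64+32+16+8+2) ≡ 461 (mod 487).
Check: 461² = 212521 ≡ 189 (mod 487). The two roots are 26 and 461.

26, 461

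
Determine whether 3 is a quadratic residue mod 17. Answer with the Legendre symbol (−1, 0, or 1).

Reciprocity: 3 ≡ 3 and 17 ≡ 1 (mod 4), so (3/17) = +(17/3).
Reduce top mod 3: now compute (2/3).
Pull out 2: since 3 ≡ 3 (mod 8), (2/3) = -1.
Reached (1/3) = 1. Collecting the sign flips along the way, the symbol is -1.

-1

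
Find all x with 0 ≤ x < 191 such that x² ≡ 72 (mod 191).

Since 191 ≡ 3 (mod 4), a square root of 72 is 72^((191+1)/4) = 72^48 mod 191.
Repeated squaring: 72^2≡27, 72^4≡156, 72^8≡79, 72^16≡129, 72^32≡24 (mod 191).
72^48 = 72^(32+16) ≡ 40 (mod 191).
Check: 40² = 1600 ≡ 72 (mod 191). The two roots are 40 and 151.

40, 151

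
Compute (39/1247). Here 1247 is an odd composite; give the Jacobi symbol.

Reciprocity: 39 ≡ 3 and 1247 ≡ 3 (mod 4), so (39/1247) = −(1247/39).
Reduce top mod 39: now compute (38/39).
Pull out 2: since 39 ≡ 7 (mod 8), (2/39) = +1.
Reciprocity: 19 ≡ 3 and 39 ≡ 3 (mod 4), so (19/39) = −(39/19).
Reduce top mod 19: now compute (1/19).
Reached (1/19) = 1. Collecting the sign flips along the way, the symbol is +1.

1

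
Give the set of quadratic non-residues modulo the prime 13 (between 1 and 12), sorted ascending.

Square k = 1,…,6 (k and 13−k give the same square):
1²=1, 2²=4, 3²=9, 4²≡3, 5²≡12, 6²≡10 (mod 13).
The residues are {1, 3, 4, 9, 10, 12}; the non-residues are the remaining 6 nonzero classes.

2 5 6 7 8 11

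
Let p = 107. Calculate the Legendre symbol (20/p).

-1

Euler's criterion: (20/107) ≡ 20^53 (mod 107).
20^2 ≡ 79 (mod 107)
20^4 ≡ 35 (mod 107)
20^8 ≡ 48 (mod 107)
20^16 ≡ 57 (mod 107)
20^32 ≡ 39 (mod 107)
20^53 = 20^(32+16+4+1) ≡ 106 (mod 107).
Result is 106 ≡ −1, so (20/107) = −1.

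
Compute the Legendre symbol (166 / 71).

1

First reduce: 166 ≡ 24 (mod 71).
Pull out 2^3: since 71 ≡ 7 (mod 8), (2/71) = +1, so (2/71)^3 = +1.
Reciprocity: 3 ≡ 3 and 71 ≡ 3 (mod 4), so (3/71) = −(71/3).
Reduce top mod 3: now compute (2/3).
Pull out 2: since 3 ≡ 3 (mod 8), (2/3) = -1.
Reached (1/3) = 1. Collecting the sign flips along the way, the symbol is +1.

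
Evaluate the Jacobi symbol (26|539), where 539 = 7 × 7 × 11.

1

Pull out 2: since 539 ≡ 3 (mod 8), (2/539) = -1.
Reciprocity: 13 ≡ 1 and 539 ≡ 3 (mod 4), so (13/539) = +(539/13).
Reduce top mod 13: now compute (6/13).
Pull out 2: since 13 ≡ 5 (mod 8), (2/13) = -1.
Reciprocity: 3 ≡ 3 and 13 ≡ 1 (mod 4), so (3/13) = +(13/3).
Reduce top mod 3: now compute (1/3).
Reached (1/3) = 1. Collecting the sign flips along the way, the symbol is +1.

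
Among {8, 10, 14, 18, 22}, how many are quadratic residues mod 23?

2

(8/23) = +1 → QR.
(10/23) = -1 → non-residue.
(14/23) = -1 → non-residue.
(18/23) = +1 → QR.
(22/23) = -1 → non-residue.
Total quadratic residues among the 5: 2.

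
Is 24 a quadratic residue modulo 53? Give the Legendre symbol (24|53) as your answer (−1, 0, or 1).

Euler's criterion: (24/53) ≡ 24^26 (mod 53).
24^2 ≡ 46 (mod 53)
24^4 ≡ 49 (mod 53)
24^8 ≡ 16 (mod 53)
24^16 ≡ 44 (mod 53)
24^26 = 24^(16+8+2) ≡ 1 (mod 53).
Result is 1, so (24/53) = 1.

1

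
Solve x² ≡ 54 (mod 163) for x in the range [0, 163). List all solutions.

39, 124

Since 163 ≡ 3 (mod 4), a square root of 54 is 54^((163+1)/4) = 54^41 mod 163.
Repeated squaring: 54^2≡145, 54^4≡161, 54^8≡4, 54^16≡16, 54^32≡93 (mod 163).
54^41 = 54^(32+8+1) ≡ 39 (mod 163).
Check: 39² = 1521 ≡ 54 (mod 163). The two roots are 39 and 124.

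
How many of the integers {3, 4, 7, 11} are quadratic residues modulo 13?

(3/13) = +1 → QR.
(4/13) = +1 → QR.
(7/13) = -1 → non-residue.
(11/13) = -1 → non-residue.
Total quadratic residues among the 4: 2.

2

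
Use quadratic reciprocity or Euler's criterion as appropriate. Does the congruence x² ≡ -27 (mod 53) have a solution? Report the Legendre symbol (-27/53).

First reduce: -27 ≡ 26 (mod 53).
Pull out 2: since 53 ≡ 5 (mod 8), (2/53) = -1.
Reciprocity: 13 ≡ 1 and 53 ≡ 1 (mod 4), so (13/53) = +(53/13).
Reduce top mod 13: now compute (1/13).
Reached (1/13) = 1. Collecting the sign flips along the way, the symbol is -1.

-1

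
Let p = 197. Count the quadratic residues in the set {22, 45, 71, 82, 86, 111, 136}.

2

(22/197) = +1 → QR.
(45/197) = -1 → non-residue.
(71/197) = -1 → non-residue.
(82/197) = -1 → non-residue.
(86/197) = -1 → non-residue.
(111/197) = -1 → non-residue.
(136/197) = +1 → QR.
Total quadratic residues among the 7: 2.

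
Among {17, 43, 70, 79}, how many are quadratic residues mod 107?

(17/107) = -1 → non-residue.
(43/107) = -1 → non-residue.
(70/107) = -1 → non-residue.
(79/107) = +1 → QR.
Total quadratic residues among the 4: 1.

1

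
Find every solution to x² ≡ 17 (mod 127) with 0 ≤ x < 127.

Since 127 ≡ 3 (mod 4), a square root of 17 is 17^((127+1)/4) = 17^32 mod 127.
Repeated squaring: 17^2≡35, 17^4≡82, 17^8≡120, 17^16≡49, 17^32≡115 (mod 127).
17^32 = 17^(32) ≡ 115 (mod 127).
Check: 115² = 13225 ≡ 17 (mod 127). The two roots are 12 and 115.

12, 115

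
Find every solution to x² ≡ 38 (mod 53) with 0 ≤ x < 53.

53 ≡ 1 (mod 4), so we find a root by search.
Trying successive values, 12² = 144 ≡ 38 (mod 53). The other root is 53 − 12 = 41.

12, 41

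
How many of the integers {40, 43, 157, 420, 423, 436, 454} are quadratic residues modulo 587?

4

(40/587) = +1 → QR.
(43/587) = +1 → QR.
(157/587) = -1 → non-residue.
(420/587) = -1 → non-residue.
(423/587) = +1 → QR.
(436/587) = -1 → non-residue.
(454/587) = +1 → QR.
Total quadratic residues among the 7: 4.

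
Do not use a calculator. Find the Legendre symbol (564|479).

-1

First reduce: 564 ≡ 85 (mod 479).
Reciprocity: 85 ≡ 1 and 479 ≡ 3 (mod 4), so (85/479) = +(479/85).
Reduce top mod 85: now compute (54/85).
Pull out 2: since 85 ≡ 5 (mod 8), (2/85) = -1.
Reciprocity: 27 ≡ 3 and 85 ≡ 1 (mod 4), so (27/85) = +(85/27).
Reduce top mod 27: now compute (4/27).
Pull out 2^2: since 27 ≡ 3 (mod 8), (2/27) = -1, so (2/27)^2 = +1.
Reached (1/27) = 1. Collecting the sign flips along the way, the symbol is -1.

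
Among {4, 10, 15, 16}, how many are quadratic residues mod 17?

(4/17) = +1 → QR.
(10/17) = -1 → non-residue.
(15/17) = +1 → QR.
(16/17) = +1 → QR.
Total quadratic residues among the 4: 3.

3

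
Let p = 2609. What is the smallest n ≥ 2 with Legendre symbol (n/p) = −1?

3

(2/2609) = +1, so 2 is a residue.
(3/2609) = −1, so 3 is the smallest positive non-residue mod 2609.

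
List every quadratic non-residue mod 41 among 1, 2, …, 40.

3,6,7,11,12,13,14,15,17,19,22,24,26,27,28,29,30,34,35,38

Square k = 1,…,20 (k and 41−k give the same square):
1²=1, 2²=4, 3²=9, 4²=16, 5²=25, 6²=36, 7²≡8, 8²≡23, 9²≡40, 10²≡18, 11²≡39, 12²≡21, 13²≡5, 14²≡32, 15²≡20, 16²≡10, 17²≡2, 18²≡37, 19²≡33, 20²≡31 (mod 41).
The residues are {1, 2, 4, 5, 8, 9, 10, 16, 18, 20, 21, 23, 25, 31, 32, 33, 36, 37, 39, 40}; the non-residues are the remaining 20 nonzero classes.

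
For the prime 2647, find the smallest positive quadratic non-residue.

3

(2/2647) = +1, so 2 is a residue.
(3/2647) = −1, so 3 is the smallest positive non-residue mod 2647.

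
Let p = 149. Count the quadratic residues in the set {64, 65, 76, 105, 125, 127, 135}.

4

(64/149) = +1 → QR.
(65/149) = -1 → non-residue.
(76/149) = +1 → QR.
(105/149) = -1 → non-residue.
(125/149) = +1 → QR.
(127/149) = +1 → QR.
(135/149) = -1 → non-residue.
Total quadratic residues among the 7: 4.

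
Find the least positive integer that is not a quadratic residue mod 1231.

(2/1231) = +1, so 2 is a residue.
(3/1231) = −1, so 3 is the smallest positive non-residue mod 1231.

3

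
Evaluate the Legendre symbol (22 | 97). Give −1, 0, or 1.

Pull out 2: since 97 ≡ 1 (mod 8), (2/97) = +1.
Reciprocity: 11 ≡ 3 and 97 ≡ 1 (mod 4), so (11/97) = +(97/11).
Reduce top mod 11: now compute (9/11).
Reciprocity: 9 ≡ 1 and 11 ≡ 3 (mod 4), so (9/11) = +(11/9).
Reduce top mod 9: now compute (2/9).
Pull out 2: since 9 ≡ 1 (mod 8), (2/9) = +1.
Reached (1/9) = 1. Collecting the sign flips along the way, the symbol is +1.

1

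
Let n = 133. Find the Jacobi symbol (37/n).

Reciprocity: 37 ≡ 1 and 133 ≡ 1 (mod 4), so (37/133) = +(133/37).
Reduce top mod 37: now compute (22/37).
Pull out 2: since 37 ≡ 5 (mod 8), (2/37) = -1.
Reciprocity: 11 ≡ 3 and 37 ≡ 1 (mod 4), so (11/37) = +(37/11).
Reduce top mod 11: now compute (4/11).
Pull out 2^2: since 11 ≡ 3 (mod 8), (2/11) = -1, so (2/11)^2 = +1.
Reached (1/11) = 1. Collecting the sign flips along the way, the symbol is -1.

-1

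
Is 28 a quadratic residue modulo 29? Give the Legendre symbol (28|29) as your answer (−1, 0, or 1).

Pull out 2^2: since 29 ≡ 5 (mod 8), (2/29) = -1, so (2/29)^2 = +1.
Reciprocity: 7 ≡ 3 and 29 ≡ 1 (mod 4), so (7/29) = +(29/7).
Reduce top mod 7: now compute (1/7).
Reached (1/7) = 1. Collecting the sign flips along the way, the symbol is +1.

1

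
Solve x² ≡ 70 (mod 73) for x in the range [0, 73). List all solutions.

73 ≡ 1 (mod 4), so we find a root by search.
Trying successive values, 17² = 289 ≡ 70 (mod 73). The other root is 73 − 17 = 56.

17, 56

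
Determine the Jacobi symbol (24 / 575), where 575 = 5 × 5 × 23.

1

Pull out 2^3: since 575 ≡ 7 (mod 8), (2/575) = +1, so (2/575)^3 = +1.
Reciprocity: 3 ≡ 3 and 575 ≡ 3 (mod 4), so (3/575) = −(575/3).
Reduce top mod 3: now compute (2/3).
Pull out 2: since 3 ≡ 3 (mod 8), (2/3) = -1.
Reached (1/3) = 1. Collecting the sign flips along the way, the symbol is +1.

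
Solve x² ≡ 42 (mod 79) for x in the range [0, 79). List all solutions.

11, 68

Since 79 ≡ 3 (mod 4), a square root of 42 is 42^((79+1)/4) = 42^20 mod 79.
Repeated squaring: 42^2≡26, 42^4≡44, 42^8≡40, 42^16≡20 (mod 79).
42^20 = 42^(16+4) ≡ 11 (mod 79).
Check: 11² = 121 ≡ 42 (mod 79). The two roots are 11 and 68.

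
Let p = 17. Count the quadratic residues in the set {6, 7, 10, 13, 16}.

(6/17) = -1 → non-residue.
(7/17) = -1 → non-residue.
(10/17) = -1 → non-residue.
(13/17) = +1 → QR.
(16/17) = +1 → QR.
Total quadratic residues among the 5: 2.

2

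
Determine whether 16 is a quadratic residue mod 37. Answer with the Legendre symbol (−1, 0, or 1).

Pull out 2^4: since 37 ≡ 5 (mod 8), (2/37) = -1, so (2/37)^4 = +1.
Reached (1/37) = 1. Collecting the sign flips along the way, the symbol is +1.

1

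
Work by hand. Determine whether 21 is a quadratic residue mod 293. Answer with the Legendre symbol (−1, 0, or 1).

Euler's criterion: (21/293) ≡ 21^146 (mod 293).
21^2 ≡ 148 (mod 293)
21^4 ≡ 222 (mod 293)
21^8 ≡ 60 (mod 293)
21^16 ≡ 84 (mod 293)
21^32 ≡ 24 (mod 293)
21^64 ≡ 283 (mod 293)
21^128 ≡ 100 (mod 293)
21^146 = 21^(128+16+2) ≡ 1 (mod 293).
Result is 1, so (21/293) = 1.

1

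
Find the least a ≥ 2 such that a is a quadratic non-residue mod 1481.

(2/1481) = +1, so 2 is a residue.
(3/1481) = −1, so 3 is the smallest positive non-residue mod 1481.

3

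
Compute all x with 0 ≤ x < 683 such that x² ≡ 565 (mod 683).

152, 531

Since 683 ≡ 3 (mod 4), a square root of 565 is 565^((683+1)/4) = 565^171 mod 683.
Repeated squaring: 565^2≡264, 565^4≡30, 565^8≡217, 565^16≡645, 565^32≡78, 565^64≡620, 565^128≡554 (mod 683).
565^171 = 565^(128+32+8+2+1) ≡ 531 (mod 683).
Check: 531² = 281961 ≡ 565 (mod 683). The two roots are 152 and 531.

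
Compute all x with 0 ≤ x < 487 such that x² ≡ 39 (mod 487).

Since 487 ≡ 3 (mod 4), a square root of 39 is 39^((487+1)/4) = 39^122 mod 487.
Repeated squaring: 39^2≡60, 39^4≡191, 39^8≡443, 39^16≡475, 39^32≡144, 39^64≡282 (mod 487).
39^122 = 39^(64+32+16+8+2) ≡ 292 (mod 487).
Check: 292² = 85264 ≡ 39 (mod 487). The two roots are 195 and 292.

195, 292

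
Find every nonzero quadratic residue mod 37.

1, 3, 4, 7, 9, 10, 11, 12, 16, 21, 25, 26, 27, 28, 30, 33, 34, 36

Square k = 1,…,18 (k and 37−k give the same square):
1²=1, 2²=4, 3²=9, 4²=16, 5²=25, 6²=36, 7²≡12, 8²≡27, 9²≡7, 10²≡26, 11²≡10, 12²≡33, 13²≡21, 14²≡11, 15²≡3, 16²≡34, 17²≡30, 18²≡28 (mod 37).
So the quadratic residues mod 37 are {1, 3, 4, 7, 9, 10, 11, 12, 16, 21, 25, 26, 27, 28, 30, 33, 34, 36}.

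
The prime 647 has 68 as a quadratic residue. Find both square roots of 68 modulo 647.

Since 647 ≡ 3 (mod 4), a square root of 68 is 68^((647+1)/4) = 68^162 mod 647.
Repeated squaring: 68^2≡95, 68^4≡614, 68^8≡442, 68^16≡617, 68^32≡253, 68^64≡603, 68^128≡642 (mod 647).
68^162 = 68^(128+32+2) ≡ 167 (mod 647).
Check: 167² = 27889 ≡ 68 (mod 647). The two roots are 167 and 480.

167, 480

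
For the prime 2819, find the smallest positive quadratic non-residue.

2

(2/2819) = −1, so 2 is the smallest positive non-residue mod 2819.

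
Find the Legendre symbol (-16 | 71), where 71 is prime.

Euler's criterion: (-16/71) ≡ 55^35 (mod 71).
55^2 ≡ 43 (mod 71)
55^4 ≡ 3 (mod 71)
55^8 ≡ 9 (mod 71)
55^16 ≡ 10 (mod 71)
55^32 ≡ 29 (mod 71)
55^35 = 55^(32+2+1) ≡ 70 (mod 71).
Result is 70 ≡ −1, so (-16/71) = −1.

-1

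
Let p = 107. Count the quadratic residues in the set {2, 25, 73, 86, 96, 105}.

3

(2/107) = -1 → non-residue.
(25/107) = +1 → QR.
(73/107) = -1 → non-residue.
(86/107) = +1 → QR.
(96/107) = -1 → non-residue.
(105/107) = +1 → QR.
Total quadratic residues among the 6: 3.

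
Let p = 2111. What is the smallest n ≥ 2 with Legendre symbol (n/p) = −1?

(2/2111) = +1, so 2 is a residue.
(3/2111) = +1, so 3 is a residue.
(4/2111) = +1, so 4 is a residue.
(5/2111) = +1, so 5 is a residue.
(6/2111) = +1, so 6 is a residue.
(7/2111) = −1, so 7 is the smallest positive non-residue mod 2111.

7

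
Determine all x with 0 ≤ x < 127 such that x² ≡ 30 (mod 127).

Since 127 ≡ 3 (mod 4), a square root of 30 is 30^((127+1)/4) = 30^32 mod 127.
Repeated squaring: 30^2≡11, 30^4≡121, 30^8≡36, 30^16≡26, 30^32≡41 (mod 127).
30^32 = 30^(32) ≡ 41 (mod 127).
Check: 41² = 1681 ≡ 30 (mod 127). The two roots are 41 and 86.

41, 86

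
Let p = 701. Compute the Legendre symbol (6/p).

1

Euler's criterion: (6/701) ≡ 6^350 (mod 701).
6^2 ≡ 36 (mod 701)
6^4 ≡ 595 (mod 701)
6^8 ≡ 20 (mod 701)
6^16 ≡ 400 (mod 701)
6^32 ≡ 172 (mod 701)
6^64 ≡ 142 (mod 701)
6^128 ≡ 536 (mod 701)
6^256 ≡ 587 (mod 701)
6^350 = 6^(256+64+16+8+4+2) ≡ 1 (mod 701).
Result is 1, so (6/701) = 1.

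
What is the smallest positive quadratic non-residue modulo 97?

(2/97) = +1, so 2 is a residue.
(3/97) = +1, so 3 is a residue.
(4/97) = +1, so 4 is a residue.
(5/97) = −1, so 5 is the smallest positive non-residue mod 97.

5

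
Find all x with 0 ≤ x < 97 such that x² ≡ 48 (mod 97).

97 ≡ 1 (mod 4), so we find a root by search.
Trying successive values, 40² = 1600 ≡ 48 (mod 97). The other root is 97 − 40 = 57.

40, 57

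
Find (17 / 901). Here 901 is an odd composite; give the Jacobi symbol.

0

Reciprocity: 17 ≡ 1 and 901 ≡ 1 (mod 4), so (17/901) = +(901/17).
Reduce top mod 17: now compute (0/17).
Top reduces to 0: gcd > 1, so the symbol is 0.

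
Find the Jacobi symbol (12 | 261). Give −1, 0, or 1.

Pull out 2^2: since 261 ≡ 5 (mod 8), (2/261) = -1, so (2/261)^2 = +1.
Reciprocity: 3 ≡ 3 and 261 ≡ 1 (mod 4), so (3/261) = +(261/3).
Reduce top mod 3: now compute (0/3).
Top reduces to 0: gcd > 1, so the symbol is 0.

0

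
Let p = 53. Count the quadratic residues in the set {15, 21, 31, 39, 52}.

(15/53) = +1 → QR.
(21/53) = -1 → non-residue.
(31/53) = -1 → non-residue.
(39/53) = -1 → non-residue.
(52/53) = +1 → QR.
Total quadratic residues among the 5: 2.

2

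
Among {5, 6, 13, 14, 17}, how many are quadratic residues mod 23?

2

(5/23) = -1 → non-residue.
(6/23) = +1 → QR.
(13/23) = +1 → QR.
(14/23) = -1 → non-residue.
(17/23) = -1 → non-residue.
Total quadratic residues among the 5: 2.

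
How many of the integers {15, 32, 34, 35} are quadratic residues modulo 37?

(15/37) = -1 → non-residue.
(32/37) = -1 → non-residue.
(34/37) = +1 → QR.
(35/37) = -1 → non-residue.
Total quadratic residues among the 4: 1.

1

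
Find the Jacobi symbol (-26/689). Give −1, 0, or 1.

0

First reduce: -26 ≡ 663 (mod 689).
Reciprocity: 663 ≡ 3 and 689 ≡ 1 (mod 4), so (663/689) = +(689/663).
Reduce top mod 663: now compute (26/663).
Pull out 2: since 663 ≡ 7 (mod 8), (2/663) = +1.
Reciprocity: 13 ≡ 1 and 663 ≡ 3 (mod 4), so (13/663) = +(663/13).
Reduce top mod 13: now compute (0/13).
Top reduces to 0: gcd > 1, so the symbol is 0.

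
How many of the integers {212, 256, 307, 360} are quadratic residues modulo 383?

1

(212/383) = -1 → non-residue.
(256/383) = +1 → QR.
(307/383) = -1 → non-residue.
(360/383) = -1 → non-residue.
Total quadratic residues among the 4: 1.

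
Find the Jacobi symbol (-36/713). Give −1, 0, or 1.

First reduce: -36 ≡ 677 (mod 713).
Reciprocity: 677 ≡ 1 and 713 ≡ 1 (mod 4), so (677/713) = +(713/677).
Reduce top mod 677: now compute (36/677).
Pull out 2^2: since 677 ≡ 5 (mod 8), (2/677) = -1, so (2/677)^2 = +1.
Reciprocity: 9 ≡ 1 and 677 ≡ 1 (mod 4), so (9/677) = +(677/9).
Reduce top mod 9: now compute (2/9).
Pull out 2: since 9 ≡ 1 (mod 8), (2/9) = +1.
Reached (1/9) = 1. Collecting the sign flips along the way, the symbol is +1.

1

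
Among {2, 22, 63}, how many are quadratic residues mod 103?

2

(2/103) = +1 → QR.
(22/103) = -1 → non-residue.
(63/103) = +1 → QR.
Total quadratic residues among the 3: 2.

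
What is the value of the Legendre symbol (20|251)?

1

Pull out 2^2: since 251 ≡ 3 (mod 8), (2/251) = -1, so (2/251)^2 = +1.
Reciprocity: 5 ≡ 1 and 251 ≡ 3 (mod 4), so (5/251) = +(251/5).
Reduce top mod 5: now compute (1/5).
Reached (1/5) = 1. Collecting the sign flips along the way, the symbol is +1.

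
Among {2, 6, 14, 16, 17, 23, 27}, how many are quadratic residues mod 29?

3

(2/29) = -1 → non-residue.
(6/29) = +1 → QR.
(14/29) = -1 → non-residue.
(16/29) = +1 → QR.
(17/29) = -1 → non-residue.
(23/29) = +1 → QR.
(27/29) = -1 → non-residue.
Total quadratic residues among the 7: 3.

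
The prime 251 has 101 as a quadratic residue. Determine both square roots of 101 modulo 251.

58, 193

Since 251 ≡ 3 (mod 4), a square root of 101 is 101^((251+1)/4) = 101^63 mod 251.
Repeated squaring: 101^2≡161, 101^4≡68, 101^8≡106, 101^16≡192, 101^32≡218 (mod 251).
101^63 = 101^(32+16+8+4+2+1) ≡ 58 (mod 251).
Check: 58² = 3364 ≡ 101 (mod 251). The two roots are 58 and 193.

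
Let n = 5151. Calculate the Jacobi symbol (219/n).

0

Reciprocity: 219 ≡ 3 and 5151 ≡ 3 (mod 4), so (219/5151) = −(5151/219).
Reduce top mod 219: now compute (114/219).
Pull out 2: since 219 ≡ 3 (mod 8), (2/219) = -1.
Reciprocity: 57 ≡ 1 and 219 ≡ 3 (mod 4), so (57/219) = +(219/57).
Reduce top mod 57: now compute (48/57).
Pull out 2^4: since 57 ≡ 1 (mod 8), (2/57) = +1, so (2/57)^4 = +1.
Reciprocity: 3 ≡ 3 and 57 ≡ 1 (mod 4), so (3/57) = +(57/3).
Reduce top mod 3: now compute (0/3).
Top reduces to 0: gcd > 1, so the symbol is 0.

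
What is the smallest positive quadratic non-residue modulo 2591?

7

(2/2591) = +1, so 2 is a residue.
(3/2591) = +1, so 3 is a residue.
(4/2591) = +1, so 4 is a residue.
(5/2591) = +1, so 5 is a residue.
(6/2591) = +1, so 6 is a residue.
(7/2591) = −1, so 7 is the smallest positive non-residue mod 2591.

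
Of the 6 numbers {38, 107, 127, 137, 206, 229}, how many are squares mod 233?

(38/233) = +1 → QR.
(107/233) = +1 → QR.
(127/233) = -1 → non-residue.
(137/233) = -1 → non-residue.
(206/233) = -1 → non-residue.
(229/233) = +1 → QR.
Total quadratic residues among the 6: 3.

3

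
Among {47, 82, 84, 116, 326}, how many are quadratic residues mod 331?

2

(47/331) = -1 → non-residue.
(82/331) = +1 → QR.
(84/331) = +1 → QR.
(116/331) = -1 → non-residue.
(326/331) = -1 → non-residue.
Total quadratic residues among the 5: 2.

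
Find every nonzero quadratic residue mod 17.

Square k = 1,…,8 (k and 17−k give the same square):
1²=1, 2²=4, 3²=9, 4²=16, 5²≡8, 6²≡2, 7²≡15, 8²≡13 (mod 17).
So the quadratic residues mod 17 are {1, 2, 4, 8, 9, 13, 15, 16}.

1, 2, 4, 8, 9, 13, 15, 16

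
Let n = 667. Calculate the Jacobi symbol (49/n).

Reciprocity: 49 ≡ 1 and 667 ≡ 3 (mod 4), so (49/667) = +(667/49).
Reduce top mod 49: now compute (30/49).
Pull out 2: since 49 ≡ 1 (mod 8), (2/49) = +1.
Reciprocity: 15 ≡ 3 and 49 ≡ 1 (mod 4), so (15/49) = +(49/15).
Reduce top mod 15: now compute (4/15).
Pull out 2^2: since 15 ≡ 7 (mod 8), (2/15) = +1, so (2/15)^2 = +1.
Reached (1/15) = 1. Collecting the sign flips along the way, the symbol is +1.

1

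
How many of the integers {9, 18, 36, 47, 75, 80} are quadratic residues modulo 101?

(9/101) = +1 → QR.
(18/101) = -1 → non-residue.
(36/101) = +1 → QR.
(47/101) = +1 → QR.
(75/101) = -1 → non-residue.
(80/101) = +1 → QR.
Total quadratic residues among the 6: 4.

4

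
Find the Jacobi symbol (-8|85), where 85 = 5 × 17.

First reduce: -8 ≡ 77 (mod 85).
Reciprocity: 77 ≡ 1 and 85 ≡ 1 (mod 4), so (77/85) = +(85/77).
Reduce top mod 77: now compute (8/77).
Pull out 2^3: since 77 ≡ 5 (mod 8), (2/77) = -1, so (2/77)^3 = -1.
Reached (1/77) = 1. Collecting the sign flips along the way, the symbol is -1.

-1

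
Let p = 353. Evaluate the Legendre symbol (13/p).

-1

Reciprocity: 13 ≡ 1 and 353 ≡ 1 (mod 4), so (13/353) = +(353/13).
Reduce top mod 13: now compute (2/13).
Pull out 2: since 13 ≡ 5 (mod 8), (2/13) = -1.
Reached (1/13) = 1. Collecting the sign flips along the way, the symbol is -1.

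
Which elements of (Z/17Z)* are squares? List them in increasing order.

Square k = 1,…,8 (k and 17−k give the same square):
1²=1, 2²=4, 3²=9, 4²=16, 5²≡8, 6²≡2, 7²≡15, 8²≡13 (mod 17).
So the quadratic residues mod 17 are {1, 2, 4, 8, 9, 13, 15, 16}.

1, 2, 4, 8, 9, 13, 15, 16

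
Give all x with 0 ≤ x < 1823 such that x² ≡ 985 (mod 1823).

Since 1823 ≡ 3 (mod 4), a square root of 985 is 985^((1823+1)/4) = 985^456 mod 1823.
Repeated squaring: 985^2≡389, 985^4≡12, 985^8≡144, 985^16≡683, 985^32≡1624, 985^64≡1318, 985^128≡1628, 985^256≡1565 (mod 1823).
985^456 = 985^(256+128+64+8) ≡ 863 (mod 1823).
Check: 863² = 744769 ≡ 985 (mod 1823). The two roots are 863 and 960.

863, 960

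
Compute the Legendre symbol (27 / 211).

Euler's criterion: (27/211) ≡ 27^105 (mod 211).
27^2 ≡ 96 (mod 211)
27^4 ≡ 143 (mod 211)
27^8 ≡ 193 (mod 211)
27^16 ≡ 113 (mod 211)
27^32 ≡ 109 (mod 211)
27^64 ≡ 65 (mod 211)
27^105 = 27^(64+32+8+1) ≡ 210 (mod 211).
Result is 210 ≡ −1, so (27/211) = −1.

-1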